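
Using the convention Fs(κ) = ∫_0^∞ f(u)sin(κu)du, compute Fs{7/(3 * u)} 7 * pi/6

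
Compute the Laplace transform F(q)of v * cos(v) (q^2 - 1)/(q^2 + 1)^2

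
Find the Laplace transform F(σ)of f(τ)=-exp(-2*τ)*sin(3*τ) -3/((σ + 2)^2 + 9)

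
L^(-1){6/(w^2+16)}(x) 3 * sin(4 * x)/2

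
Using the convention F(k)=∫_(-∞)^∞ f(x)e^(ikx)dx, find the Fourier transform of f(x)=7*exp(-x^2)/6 7*sqrt(pi)*exp(-k^2/4)/6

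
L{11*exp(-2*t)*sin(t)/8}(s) 11/(8*((s + 2)^2 + 1))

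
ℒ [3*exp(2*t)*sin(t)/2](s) 3/(2*((s - 2)^2+1))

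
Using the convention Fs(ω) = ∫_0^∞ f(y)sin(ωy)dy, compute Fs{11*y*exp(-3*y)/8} 33*ω/(4*(ω^2 + 9)^2)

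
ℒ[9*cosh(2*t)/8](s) 9*s/(8*(s^2 - 4))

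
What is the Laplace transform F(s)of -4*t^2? -8/s^3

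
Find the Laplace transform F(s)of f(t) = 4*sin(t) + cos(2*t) 4/(s^2 + 1) + s/(s^2 + 4)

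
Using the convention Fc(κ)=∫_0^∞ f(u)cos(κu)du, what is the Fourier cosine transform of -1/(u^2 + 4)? -pi*exp(-2*κ)/4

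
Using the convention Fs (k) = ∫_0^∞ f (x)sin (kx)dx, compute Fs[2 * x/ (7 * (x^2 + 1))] pi * exp (-k)/7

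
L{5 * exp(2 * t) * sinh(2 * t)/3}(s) 10/(3 * s * (s - 4))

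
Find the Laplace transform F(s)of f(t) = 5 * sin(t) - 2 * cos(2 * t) 5/(s^2+1) - 2 * s/(s^2+4)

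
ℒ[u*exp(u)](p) (p - 1)^(-2)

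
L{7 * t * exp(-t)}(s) 7/(s + 1)^2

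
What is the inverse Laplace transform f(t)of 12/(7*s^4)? 2*t^3/7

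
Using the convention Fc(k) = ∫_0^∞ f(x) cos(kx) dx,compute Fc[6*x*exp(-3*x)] 6*(9 - k^2) /(k^2 + 9) ^2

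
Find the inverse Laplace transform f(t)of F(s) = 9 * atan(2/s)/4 9 * sin(2 * t)/(4 * t)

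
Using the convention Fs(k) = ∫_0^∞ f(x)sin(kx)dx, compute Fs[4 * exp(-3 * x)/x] 4 * atan(k/3)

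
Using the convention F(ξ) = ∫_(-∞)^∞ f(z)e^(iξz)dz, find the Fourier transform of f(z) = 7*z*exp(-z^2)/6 7*I*sqrt(pi)*ξ*exp(-ξ^2/4)/12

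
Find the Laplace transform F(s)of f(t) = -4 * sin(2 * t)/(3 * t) -4 * atan(2/s)/3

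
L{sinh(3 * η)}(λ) 3/(λ^2 - 9)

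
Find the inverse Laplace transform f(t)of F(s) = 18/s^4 3*t^3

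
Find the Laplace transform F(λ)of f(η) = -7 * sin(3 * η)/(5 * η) -7 * atan(3/λ)/5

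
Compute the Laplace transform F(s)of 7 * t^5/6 140/s^6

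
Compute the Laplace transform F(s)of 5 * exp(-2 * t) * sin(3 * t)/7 15/(7 * ((s+2)^2+9))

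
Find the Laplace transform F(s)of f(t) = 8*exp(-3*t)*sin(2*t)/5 16/(5*((s + 3)^2 + 4))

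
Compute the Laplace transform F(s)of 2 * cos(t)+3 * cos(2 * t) 2 * s/(s^2+1)+3 * s/(s^2+4)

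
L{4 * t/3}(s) 4/(3 * s^2)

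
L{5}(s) 5/s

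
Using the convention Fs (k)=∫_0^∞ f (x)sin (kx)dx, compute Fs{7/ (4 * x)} 7 * pi/8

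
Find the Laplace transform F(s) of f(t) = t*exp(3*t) (s - 3) ^(-2) 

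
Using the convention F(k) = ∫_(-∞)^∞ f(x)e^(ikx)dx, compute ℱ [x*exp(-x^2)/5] I*sqrt(pi)*k*exp(-k^2/4)/10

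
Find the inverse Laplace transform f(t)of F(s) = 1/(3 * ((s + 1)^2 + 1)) exp(-t) * sin(t)/3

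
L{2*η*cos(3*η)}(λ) 2*(λ^2 - 9)/(λ^2+9)^2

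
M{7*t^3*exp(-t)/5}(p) 7*gamma(p + 3)/5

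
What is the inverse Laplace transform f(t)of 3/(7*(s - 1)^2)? 3*t*exp(t)/7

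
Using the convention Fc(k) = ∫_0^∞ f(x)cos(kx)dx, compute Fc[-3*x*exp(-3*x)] 3*(k^2-9)/(k^2 + 9)^2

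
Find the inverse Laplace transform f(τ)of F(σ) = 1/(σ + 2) exp(-2*τ)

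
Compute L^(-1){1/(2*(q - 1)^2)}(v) v*exp(v)/2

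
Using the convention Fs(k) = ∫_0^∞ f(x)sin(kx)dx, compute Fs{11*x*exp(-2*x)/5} 44*k/(5*(k^2 + 4)^2)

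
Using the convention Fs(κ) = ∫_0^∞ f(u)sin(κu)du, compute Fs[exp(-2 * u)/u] atan(κ/2)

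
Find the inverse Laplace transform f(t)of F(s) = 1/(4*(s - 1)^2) t*exp(t)/4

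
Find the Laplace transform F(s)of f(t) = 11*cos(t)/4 11*s/(4*(s^2 + 1))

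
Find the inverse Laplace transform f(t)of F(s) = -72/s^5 -3*t^4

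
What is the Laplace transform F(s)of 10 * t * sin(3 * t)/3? 20 * s/(s^2 + 9)^2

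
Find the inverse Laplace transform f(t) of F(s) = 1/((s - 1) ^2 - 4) exp(t)*sinh(2*t) /2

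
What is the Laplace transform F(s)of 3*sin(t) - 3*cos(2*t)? 3/(s^2 + 1) - 3*s/(s^2 + 4)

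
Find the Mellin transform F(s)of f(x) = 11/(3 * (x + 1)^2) -11 * pi * (s - 1)/(3 * sin(pi * s))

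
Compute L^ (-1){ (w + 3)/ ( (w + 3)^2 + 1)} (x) exp (-3*x)*cos (x)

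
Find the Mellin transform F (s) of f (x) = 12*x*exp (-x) 12*gamma (s + 1) 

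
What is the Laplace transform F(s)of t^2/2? s^(-3)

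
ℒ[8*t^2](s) 16/s^3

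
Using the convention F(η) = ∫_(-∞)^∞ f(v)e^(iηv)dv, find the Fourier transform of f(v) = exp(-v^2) sqrt(pi) * exp(-η^2/4)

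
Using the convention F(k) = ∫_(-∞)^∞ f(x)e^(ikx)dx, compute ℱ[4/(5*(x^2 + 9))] 4*pi*exp(-3*Abs(k))/15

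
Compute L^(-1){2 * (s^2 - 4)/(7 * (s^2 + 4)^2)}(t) 2 * t * cos(2 * t)/7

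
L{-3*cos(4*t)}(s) -3*s/(s^2 + 16)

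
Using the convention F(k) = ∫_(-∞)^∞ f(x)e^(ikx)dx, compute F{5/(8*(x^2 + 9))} 5*pi*exp(-3*Abs(k))/24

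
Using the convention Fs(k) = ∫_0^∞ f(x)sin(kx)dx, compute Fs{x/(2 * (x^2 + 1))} pi * exp(-k)/4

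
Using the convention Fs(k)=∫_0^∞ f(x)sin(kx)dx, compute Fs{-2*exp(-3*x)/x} -2*atan(k/3)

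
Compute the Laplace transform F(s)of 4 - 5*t 4/s - 5/s^2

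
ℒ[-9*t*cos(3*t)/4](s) 9*(9 - s^2)/(4*(s^2 + 9)^2)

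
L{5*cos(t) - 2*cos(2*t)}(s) 5*s/(s^2 + 1) - 2*s/(s^2 + 4)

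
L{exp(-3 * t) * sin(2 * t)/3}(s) 2/(3 * ((s + 3)^2 + 4))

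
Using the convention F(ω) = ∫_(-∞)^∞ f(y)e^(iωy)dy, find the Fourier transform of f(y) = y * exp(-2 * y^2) sqrt(2) * I * sqrt(pi) * ω * exp(-ω^2/8)/8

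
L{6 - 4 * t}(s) 6/s - 4/s^2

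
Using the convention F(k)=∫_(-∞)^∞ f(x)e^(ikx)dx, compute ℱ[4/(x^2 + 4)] 2 * pi * exp(-2 * Abs(k))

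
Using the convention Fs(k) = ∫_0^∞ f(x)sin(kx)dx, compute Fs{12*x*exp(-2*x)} 48*k/(k^2 + 4)^2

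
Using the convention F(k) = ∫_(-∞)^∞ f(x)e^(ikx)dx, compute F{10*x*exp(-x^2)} 5*I*sqrt(pi)*k*exp(-k^2/4)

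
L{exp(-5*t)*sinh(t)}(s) 1/((s+5)^2-1)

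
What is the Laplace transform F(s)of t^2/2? s^(-3)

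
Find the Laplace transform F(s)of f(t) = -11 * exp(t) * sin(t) -11/((s - 1)^2 + 1)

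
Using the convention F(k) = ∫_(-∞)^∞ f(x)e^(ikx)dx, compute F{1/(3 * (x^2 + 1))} pi * exp(-Abs(k))/3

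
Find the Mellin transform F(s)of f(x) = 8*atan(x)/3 -4*pi*sec(pi*s/2)/(3*s)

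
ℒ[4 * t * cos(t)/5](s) 4 * (s^2 - 1)/(5 * (s^2 + 1)^2)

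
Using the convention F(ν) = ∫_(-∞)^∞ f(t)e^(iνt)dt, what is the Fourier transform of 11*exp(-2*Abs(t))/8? 11/(2*(ν^2+4))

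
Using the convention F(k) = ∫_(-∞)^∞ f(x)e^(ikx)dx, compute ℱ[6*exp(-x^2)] 6*sqrt(pi)*exp(-k^2/4)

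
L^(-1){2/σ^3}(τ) τ^2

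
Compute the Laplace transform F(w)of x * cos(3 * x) (w^2 - 9)/(w^2 + 9)^2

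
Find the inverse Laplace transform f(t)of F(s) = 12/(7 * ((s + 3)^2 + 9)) 4 * exp(-3 * t) * sin(3 * t)/7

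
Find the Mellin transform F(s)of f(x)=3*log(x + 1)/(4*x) -3*pi*csc(pi*s)/(4*s - 4)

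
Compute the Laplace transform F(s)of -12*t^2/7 -24/(7*s^3)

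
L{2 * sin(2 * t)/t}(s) 2 * atan(2/s)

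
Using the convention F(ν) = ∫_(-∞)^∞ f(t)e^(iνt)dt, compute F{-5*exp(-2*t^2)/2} -5*sqrt(2)*sqrt(pi)*exp(-ν^2/8)/4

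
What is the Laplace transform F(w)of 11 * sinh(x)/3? 11/(3 * (w^2 - 1))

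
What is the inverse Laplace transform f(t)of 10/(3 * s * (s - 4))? 5 * exp(2 * t) * sinh(2 * t)/3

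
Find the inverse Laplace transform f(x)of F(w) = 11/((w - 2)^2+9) 11 * exp(2 * x) * sin(3 * x)/3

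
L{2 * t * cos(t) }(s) 2 * (s^2 - 1) /(s^2 + 1) ^2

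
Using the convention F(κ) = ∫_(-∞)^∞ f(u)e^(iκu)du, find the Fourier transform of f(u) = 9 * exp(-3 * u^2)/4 3 * sqrt(3) * sqrt(pi) * exp(-κ^2/12)/4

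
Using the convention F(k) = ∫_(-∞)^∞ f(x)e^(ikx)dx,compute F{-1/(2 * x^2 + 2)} -pi * exp(-Abs(k))/2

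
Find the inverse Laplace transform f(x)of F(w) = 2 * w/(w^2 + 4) 2 * cos(2 * x)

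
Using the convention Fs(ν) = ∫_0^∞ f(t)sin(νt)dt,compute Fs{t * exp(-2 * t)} 4 * ν/(ν^2 + 4)^2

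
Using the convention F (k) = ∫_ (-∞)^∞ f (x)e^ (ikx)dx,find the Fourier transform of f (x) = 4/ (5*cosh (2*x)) 2*pi/ (5*cosh (pi*k/4))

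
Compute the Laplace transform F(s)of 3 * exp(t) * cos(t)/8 3 * (s - 1)/(8 * ((s - 1)^2 + 1))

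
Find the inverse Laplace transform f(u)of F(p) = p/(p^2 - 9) cosh(3*u)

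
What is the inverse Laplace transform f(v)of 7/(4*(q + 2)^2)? 7*v*exp(-2*v)/4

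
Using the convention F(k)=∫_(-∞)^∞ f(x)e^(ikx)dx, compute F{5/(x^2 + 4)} 5*pi*exp(-2*Abs(k))/2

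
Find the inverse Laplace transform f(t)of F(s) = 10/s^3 5*t^2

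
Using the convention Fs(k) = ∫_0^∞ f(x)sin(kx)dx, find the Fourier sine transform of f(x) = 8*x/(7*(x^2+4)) 4*pi*exp(-2*k)/7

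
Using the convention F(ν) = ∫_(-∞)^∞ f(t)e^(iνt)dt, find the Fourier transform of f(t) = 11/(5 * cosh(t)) 11 * pi/(5 * cosh(pi * ν/2))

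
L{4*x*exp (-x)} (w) 4/ (w + 1)^2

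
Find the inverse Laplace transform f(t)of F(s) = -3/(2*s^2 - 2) -3*sinh(t)/2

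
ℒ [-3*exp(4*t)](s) -3/(s - 4)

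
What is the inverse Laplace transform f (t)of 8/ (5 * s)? 8/5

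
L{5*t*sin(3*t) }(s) 30*s/(s^2 + 9) ^2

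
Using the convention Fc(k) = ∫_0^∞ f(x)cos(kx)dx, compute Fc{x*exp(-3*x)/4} (9 - k^2)/(4*(k^2 + 9)^2)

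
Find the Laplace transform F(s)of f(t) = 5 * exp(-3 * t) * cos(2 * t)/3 5 * (s + 3)/(3 * ((s + 3)^2 + 4))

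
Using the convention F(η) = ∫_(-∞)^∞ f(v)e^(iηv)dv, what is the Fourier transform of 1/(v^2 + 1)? pi*exp(-Abs(η))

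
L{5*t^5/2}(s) 300/s^6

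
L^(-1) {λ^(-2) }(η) η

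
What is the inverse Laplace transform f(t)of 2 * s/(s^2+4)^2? t * sin(2 * t)/2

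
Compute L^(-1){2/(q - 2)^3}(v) v^2*exp(2*v)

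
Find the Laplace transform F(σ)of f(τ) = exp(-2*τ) 1/(σ + 2)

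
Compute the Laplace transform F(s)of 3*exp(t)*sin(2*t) 6/((s - 1)^2 + 4)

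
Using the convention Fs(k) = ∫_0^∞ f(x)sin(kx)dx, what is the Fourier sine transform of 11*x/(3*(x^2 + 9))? 11*pi*exp(-3*k)/6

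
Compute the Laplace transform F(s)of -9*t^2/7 -18/(7*s^3)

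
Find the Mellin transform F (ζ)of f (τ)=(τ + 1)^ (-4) gamma (ζ) * gamma (4 - ζ)/6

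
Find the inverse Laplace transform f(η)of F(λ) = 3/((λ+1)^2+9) exp(-η)*sin(3*η)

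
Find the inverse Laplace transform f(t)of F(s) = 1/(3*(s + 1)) exp(-t)/3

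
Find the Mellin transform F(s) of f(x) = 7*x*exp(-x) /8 7*gamma(s + 1) /8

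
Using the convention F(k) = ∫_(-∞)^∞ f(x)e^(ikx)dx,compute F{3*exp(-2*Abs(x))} 12/(k^2 + 4)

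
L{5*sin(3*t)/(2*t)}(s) 5*atan(3/s)/2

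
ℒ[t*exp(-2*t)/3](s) 1/(3*(s+2)^2)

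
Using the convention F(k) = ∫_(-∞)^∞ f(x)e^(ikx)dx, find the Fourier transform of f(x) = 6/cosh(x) 6 * pi/cosh(pi * k/2)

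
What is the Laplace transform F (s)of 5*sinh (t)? 5/ (s^2-1)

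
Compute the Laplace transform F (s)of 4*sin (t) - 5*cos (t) 4/ (s^2+1) - 5*s/ (s^2+1)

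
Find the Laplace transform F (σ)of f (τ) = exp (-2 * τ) 1/ (σ+2)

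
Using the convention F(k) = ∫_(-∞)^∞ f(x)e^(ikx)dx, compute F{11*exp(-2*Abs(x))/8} 11/(2*(k^2 + 4))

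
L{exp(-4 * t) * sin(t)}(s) 1/((s + 4)^2 + 1)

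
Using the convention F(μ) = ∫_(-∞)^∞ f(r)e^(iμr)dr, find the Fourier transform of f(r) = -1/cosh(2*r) -pi/(2*cosh(pi*μ/4))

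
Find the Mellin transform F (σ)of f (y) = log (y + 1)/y -pi * csc (pi * σ)/ (σ - 1)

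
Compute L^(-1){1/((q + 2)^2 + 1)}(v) exp(-2 * v) * sin(v)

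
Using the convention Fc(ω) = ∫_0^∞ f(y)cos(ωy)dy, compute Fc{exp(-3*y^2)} sqrt(3)*sqrt(pi)*exp(-ω^2/12)/6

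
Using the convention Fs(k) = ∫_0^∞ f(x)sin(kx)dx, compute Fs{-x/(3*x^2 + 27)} -pi*exp(-3*k)/6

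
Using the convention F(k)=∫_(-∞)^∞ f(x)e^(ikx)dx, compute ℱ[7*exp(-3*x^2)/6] 7*sqrt(3)*sqrt(pi)*exp(-k^2/12)/18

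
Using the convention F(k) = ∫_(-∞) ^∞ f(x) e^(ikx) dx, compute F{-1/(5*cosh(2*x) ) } -pi/(10*cosh(pi*k/4) ) 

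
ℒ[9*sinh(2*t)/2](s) 9/(s^2 - 4)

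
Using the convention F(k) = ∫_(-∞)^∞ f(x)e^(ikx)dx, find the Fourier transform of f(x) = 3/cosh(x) 3*pi/cosh(pi*k/2)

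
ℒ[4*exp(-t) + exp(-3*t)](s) 1/(s + 3) + 4/(s + 1) 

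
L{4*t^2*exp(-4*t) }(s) 8/(s+4) ^3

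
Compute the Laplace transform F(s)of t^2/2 s^(-3)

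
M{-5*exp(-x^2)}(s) -5*gamma(s/2)/2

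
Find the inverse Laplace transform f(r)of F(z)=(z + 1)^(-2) r*exp(-r)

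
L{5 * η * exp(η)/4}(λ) 5/(4 * (λ - 1)^2)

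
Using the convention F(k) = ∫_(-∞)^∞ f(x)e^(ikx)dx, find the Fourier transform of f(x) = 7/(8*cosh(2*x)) 7*pi/(16*cosh(pi*k/4))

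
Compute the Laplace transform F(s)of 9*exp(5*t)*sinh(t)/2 9/(2*((s - 5)^2-1))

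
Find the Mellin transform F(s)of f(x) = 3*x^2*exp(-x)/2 3*gamma(s+2)/2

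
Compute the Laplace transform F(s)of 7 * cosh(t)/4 7 * s/(4 * (s^2 - 1))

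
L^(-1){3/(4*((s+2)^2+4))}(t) 3*exp(-2*t)*sin(2*t)/8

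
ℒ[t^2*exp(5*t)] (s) 2/(s - 5)^3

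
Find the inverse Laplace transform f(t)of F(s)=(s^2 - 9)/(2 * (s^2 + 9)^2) t * cos(3 * t)/2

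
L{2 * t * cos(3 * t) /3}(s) 2 * (s^2 - 9) /(3 * (s^2+9) ^2) 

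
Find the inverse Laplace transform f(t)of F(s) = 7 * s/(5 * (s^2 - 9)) 7 * cosh(3 * t)/5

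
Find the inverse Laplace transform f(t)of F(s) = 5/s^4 5 * t^3/6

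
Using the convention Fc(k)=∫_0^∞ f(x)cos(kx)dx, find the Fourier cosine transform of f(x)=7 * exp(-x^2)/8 7 * sqrt(pi) * exp(-k^2/4)/16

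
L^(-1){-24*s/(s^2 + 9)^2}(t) -4*t*sin(3*t)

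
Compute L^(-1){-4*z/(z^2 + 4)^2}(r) -r*sin(2*r)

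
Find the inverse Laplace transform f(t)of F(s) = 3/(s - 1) 3 * exp(t)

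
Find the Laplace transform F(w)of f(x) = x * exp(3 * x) (w - 3)^(-2)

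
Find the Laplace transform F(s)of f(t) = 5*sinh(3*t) 15/(s^2 - 9)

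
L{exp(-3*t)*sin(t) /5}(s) 1/(5*((s + 3) ^2 + 1) ) 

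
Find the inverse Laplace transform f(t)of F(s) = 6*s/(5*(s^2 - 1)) 6*cosh(t)/5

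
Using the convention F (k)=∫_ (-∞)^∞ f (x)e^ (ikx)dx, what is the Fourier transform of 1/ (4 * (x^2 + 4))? pi * exp (-2 * Abs (k))/8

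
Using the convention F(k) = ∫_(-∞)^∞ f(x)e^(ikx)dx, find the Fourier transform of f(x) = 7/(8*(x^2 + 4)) 7*pi*exp(-2*Abs(k))/16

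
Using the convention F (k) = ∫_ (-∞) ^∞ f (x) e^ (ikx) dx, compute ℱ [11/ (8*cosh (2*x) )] 11*pi/ (16*cosh (pi*k/4) ) 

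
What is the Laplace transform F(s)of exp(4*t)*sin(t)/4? 1/(4*((s - 4)^2 + 1))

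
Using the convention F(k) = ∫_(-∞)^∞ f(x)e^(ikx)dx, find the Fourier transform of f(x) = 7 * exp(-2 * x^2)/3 7 * sqrt(2) * sqrt(pi) * exp(-k^2/8)/6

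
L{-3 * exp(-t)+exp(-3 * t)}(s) 1/(s+3) - 3/(s+1)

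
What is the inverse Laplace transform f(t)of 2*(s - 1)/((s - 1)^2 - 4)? 2*exp(t)*cosh(2*t)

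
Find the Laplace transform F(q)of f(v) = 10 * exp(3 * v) 10/(q - 3)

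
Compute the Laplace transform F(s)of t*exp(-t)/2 1/(2*(s + 1)^2)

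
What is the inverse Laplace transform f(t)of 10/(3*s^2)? 10*t/3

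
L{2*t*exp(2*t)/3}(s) 2/(3*(s - 2)^2)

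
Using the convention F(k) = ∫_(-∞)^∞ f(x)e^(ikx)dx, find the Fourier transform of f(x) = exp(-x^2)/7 sqrt(pi) * exp(-k^2/4)/7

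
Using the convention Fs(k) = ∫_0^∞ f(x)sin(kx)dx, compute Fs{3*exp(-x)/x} 3*atan(k)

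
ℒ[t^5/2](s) 60/s^6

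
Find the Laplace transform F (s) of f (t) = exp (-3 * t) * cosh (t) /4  (s + 3) / (4 * ( (s + 3) ^2 - 1) ) 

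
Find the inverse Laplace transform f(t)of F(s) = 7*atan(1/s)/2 7*sin(t)/(2*t)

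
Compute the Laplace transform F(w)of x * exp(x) (w - 1)^(-2)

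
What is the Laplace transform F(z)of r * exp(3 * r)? (z - 3)^(-2)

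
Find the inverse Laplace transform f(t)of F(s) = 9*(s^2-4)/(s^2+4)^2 9*t*cos(2*t)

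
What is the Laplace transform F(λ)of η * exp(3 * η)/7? 1/(7 * (λ - 3)^2)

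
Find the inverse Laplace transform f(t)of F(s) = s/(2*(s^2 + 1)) cos(t)/2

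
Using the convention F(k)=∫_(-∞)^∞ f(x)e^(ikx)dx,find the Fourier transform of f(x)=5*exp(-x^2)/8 5*sqrt(pi)*exp(-k^2/4)/8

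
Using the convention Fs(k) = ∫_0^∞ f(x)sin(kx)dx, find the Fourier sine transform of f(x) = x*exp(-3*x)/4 3*k/(2*(k^2 + 9)^2)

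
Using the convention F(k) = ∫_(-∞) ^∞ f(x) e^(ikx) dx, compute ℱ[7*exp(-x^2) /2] 7*sqrt(pi)*exp(-k^2/4) /2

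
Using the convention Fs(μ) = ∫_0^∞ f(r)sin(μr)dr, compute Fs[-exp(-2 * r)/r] -atan(μ/2)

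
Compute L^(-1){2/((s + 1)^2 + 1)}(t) 2*exp(-t)*sin(t)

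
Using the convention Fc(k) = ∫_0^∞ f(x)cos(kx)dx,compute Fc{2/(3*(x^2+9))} pi*exp(-3*k)/9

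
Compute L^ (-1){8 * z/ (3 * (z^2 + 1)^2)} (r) 4 * r * sin (r)/3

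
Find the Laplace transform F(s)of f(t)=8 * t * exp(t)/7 8/(7 * (s - 1)^2)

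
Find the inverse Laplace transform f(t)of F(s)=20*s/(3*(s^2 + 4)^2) 5*t*sin(2*t)/3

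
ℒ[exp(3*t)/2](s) 1/(2*(s - 3))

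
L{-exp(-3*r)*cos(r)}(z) (-z - 3)/((z+3)^2+1)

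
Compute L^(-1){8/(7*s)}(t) 8/7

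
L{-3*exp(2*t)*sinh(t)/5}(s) -3/(5*(s - 2)^2 - 5)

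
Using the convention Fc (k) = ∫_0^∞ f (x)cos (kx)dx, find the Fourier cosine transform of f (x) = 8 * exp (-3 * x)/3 8/ (k^2 + 9)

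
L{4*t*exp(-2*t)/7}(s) 4/(7*(s + 2)^2)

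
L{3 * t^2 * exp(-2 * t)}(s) 6/(s + 2)^3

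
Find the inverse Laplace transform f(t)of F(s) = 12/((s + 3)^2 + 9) 4*exp(-3*t)*sin(3*t)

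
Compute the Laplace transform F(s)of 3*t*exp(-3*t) 3/(s + 3)^2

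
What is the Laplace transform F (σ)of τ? σ^ (-2)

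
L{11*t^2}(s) 22/s^3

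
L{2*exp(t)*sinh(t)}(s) 2/(s*(s - 2))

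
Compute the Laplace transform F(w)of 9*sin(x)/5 9/(5*(w^2 + 1))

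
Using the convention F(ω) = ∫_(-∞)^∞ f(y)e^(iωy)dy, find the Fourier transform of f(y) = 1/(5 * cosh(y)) pi/(5 * cosh(pi * ω/2))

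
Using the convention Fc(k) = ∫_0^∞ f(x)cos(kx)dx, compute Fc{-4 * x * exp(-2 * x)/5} 4 * (k^2 - 4)/(5 * (k^2 + 4)^2)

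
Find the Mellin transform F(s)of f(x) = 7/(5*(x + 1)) 7*pi*csc(pi*s)/5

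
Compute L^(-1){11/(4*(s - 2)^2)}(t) 11*t*exp(2*t)/4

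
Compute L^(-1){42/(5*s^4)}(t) 7*t^3/5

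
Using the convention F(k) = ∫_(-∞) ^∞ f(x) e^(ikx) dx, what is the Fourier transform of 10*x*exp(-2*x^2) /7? 5*sqrt(2)*I*sqrt(pi)*k*exp(-k^2/8) /28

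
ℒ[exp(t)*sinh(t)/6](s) 1/(6*s*(s - 2))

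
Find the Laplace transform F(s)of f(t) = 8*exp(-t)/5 8/(5*(s + 1))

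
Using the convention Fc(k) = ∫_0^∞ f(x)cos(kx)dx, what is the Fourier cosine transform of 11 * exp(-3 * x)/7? 33/(7 * (k^2+9))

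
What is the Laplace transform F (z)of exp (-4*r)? 1/ (z + 4)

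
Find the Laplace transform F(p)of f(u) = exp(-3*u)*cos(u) (p + 3)/((p + 3)^2 + 1)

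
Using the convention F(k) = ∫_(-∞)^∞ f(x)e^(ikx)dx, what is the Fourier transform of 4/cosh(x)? 4 * pi/cosh(pi * k/2)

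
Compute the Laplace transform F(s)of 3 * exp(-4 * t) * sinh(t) 3/((s + 4)^2 - 1)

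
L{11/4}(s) 11/(4 * s)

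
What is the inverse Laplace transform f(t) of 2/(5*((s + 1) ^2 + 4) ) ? exp(-t)*sin(2*t) /5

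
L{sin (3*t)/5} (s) 3/ (5*(s^2 + 9))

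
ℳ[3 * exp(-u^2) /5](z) 3 * gamma(z/2) /10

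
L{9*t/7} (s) 9/ (7*s^2)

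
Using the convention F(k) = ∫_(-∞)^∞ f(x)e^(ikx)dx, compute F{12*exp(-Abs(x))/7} 24/(7*(k^2+1))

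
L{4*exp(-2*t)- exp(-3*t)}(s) 4/(s + 2) - 1/(s + 3)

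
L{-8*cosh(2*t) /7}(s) -8*s/(7*s^2-28) 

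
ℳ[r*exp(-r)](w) gamma(w + 1)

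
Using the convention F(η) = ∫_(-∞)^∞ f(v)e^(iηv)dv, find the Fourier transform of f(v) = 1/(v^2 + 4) pi * exp(-2 * Abs(η))/2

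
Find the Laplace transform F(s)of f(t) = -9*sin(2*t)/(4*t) -9*atan(2/s)/4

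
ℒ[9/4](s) 9/(4*s)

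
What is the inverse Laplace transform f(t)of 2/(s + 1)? 2*exp(-t)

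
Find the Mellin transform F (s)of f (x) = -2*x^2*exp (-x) -2*gamma (s + 2)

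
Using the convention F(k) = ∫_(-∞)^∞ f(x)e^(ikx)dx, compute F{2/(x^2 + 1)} 2*pi*exp(-Abs(k))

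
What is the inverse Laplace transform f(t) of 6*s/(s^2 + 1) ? 6*cos(t) 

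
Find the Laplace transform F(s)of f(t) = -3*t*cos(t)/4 3*(1 - s^2)/(4*(s^2 + 1)^2)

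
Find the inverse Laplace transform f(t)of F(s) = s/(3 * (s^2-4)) cosh(2 * t)/3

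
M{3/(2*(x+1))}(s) 3*pi*csc(pi*s)/2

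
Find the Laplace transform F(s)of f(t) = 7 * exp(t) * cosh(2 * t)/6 7 * (s - 1)/(6 * ((s - 1)^2 - 4))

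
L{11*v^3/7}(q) 66/(7*q^4)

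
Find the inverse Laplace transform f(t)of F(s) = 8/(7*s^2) 8*t/7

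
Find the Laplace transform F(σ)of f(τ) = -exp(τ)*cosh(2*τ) (1 - σ)/((σ - 1)^2 - 4)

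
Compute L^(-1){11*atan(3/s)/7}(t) 11*sin(3*t)/(7*t)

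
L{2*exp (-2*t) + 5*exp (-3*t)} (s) 5/ (s + 3) + 2/ (s + 2)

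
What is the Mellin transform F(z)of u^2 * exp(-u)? gamma(z + 2)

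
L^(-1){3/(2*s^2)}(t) 3*t/2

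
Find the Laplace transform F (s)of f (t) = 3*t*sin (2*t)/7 12*s/ (7*(s^2 + 4)^2)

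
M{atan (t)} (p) -pi*sec (pi*p/2)/ (2*p)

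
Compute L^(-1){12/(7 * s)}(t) 12/7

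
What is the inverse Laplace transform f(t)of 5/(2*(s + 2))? 5*exp(-2*t)/2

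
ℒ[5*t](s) 5/s^2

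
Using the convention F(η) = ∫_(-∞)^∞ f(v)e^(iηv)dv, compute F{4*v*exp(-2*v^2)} sqrt(2)*I*sqrt(pi)*η*exp(-η^2/8)/2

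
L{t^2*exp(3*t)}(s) 2/(s - 3)^3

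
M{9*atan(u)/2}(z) -9*pi*sec(pi*z/2)/(4*z)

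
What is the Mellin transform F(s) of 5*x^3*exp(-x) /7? 5*gamma(s + 3) /7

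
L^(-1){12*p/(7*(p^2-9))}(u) 12*cosh(3*u)/7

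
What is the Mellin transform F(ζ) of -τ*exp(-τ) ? -gamma(ζ + 1) 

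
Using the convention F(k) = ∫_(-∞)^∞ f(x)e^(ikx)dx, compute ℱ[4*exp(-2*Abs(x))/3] 16/(3*(k^2+4))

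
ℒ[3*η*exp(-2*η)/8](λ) 3/(8*(λ+2)^2)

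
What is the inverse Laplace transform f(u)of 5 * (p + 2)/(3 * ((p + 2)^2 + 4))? 5 * exp(-2 * u) * cos(2 * u)/3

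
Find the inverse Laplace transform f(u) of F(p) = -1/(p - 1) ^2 -u * exp(u) 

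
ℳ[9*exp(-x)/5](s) 9*gamma(s)/5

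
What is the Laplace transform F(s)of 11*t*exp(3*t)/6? 11/(6*(s - 3)^2)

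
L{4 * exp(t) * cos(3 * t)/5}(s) 4 * (s - 1)/(5 * ((s - 1)^2 + 9))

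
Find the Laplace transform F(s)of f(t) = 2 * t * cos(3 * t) 2 * (s^2 - 9)/(s^2 + 9)^2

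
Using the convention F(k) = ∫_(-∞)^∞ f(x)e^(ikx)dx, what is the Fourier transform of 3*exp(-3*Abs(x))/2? 9/(k^2+9)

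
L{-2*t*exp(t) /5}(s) -2/(5*(s - 1) ^2) 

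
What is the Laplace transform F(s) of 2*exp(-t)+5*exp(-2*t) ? 5/(s+2)+2/(s+1) 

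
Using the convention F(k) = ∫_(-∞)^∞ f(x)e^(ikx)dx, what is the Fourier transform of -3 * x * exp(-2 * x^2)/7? -3 * sqrt(2) * I * sqrt(pi) * k * exp(-k^2/8)/56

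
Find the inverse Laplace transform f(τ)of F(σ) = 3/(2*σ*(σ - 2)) 3*exp(τ)*sinh(τ)/2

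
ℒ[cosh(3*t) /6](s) s/(6*(s^2-9) ) 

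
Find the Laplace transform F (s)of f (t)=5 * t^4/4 30/s^5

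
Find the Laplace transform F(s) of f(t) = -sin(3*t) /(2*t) -atan(3/s) /2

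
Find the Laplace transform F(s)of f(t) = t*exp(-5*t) (s + 5)^(-2)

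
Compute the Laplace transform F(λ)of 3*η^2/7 6/(7*λ^3)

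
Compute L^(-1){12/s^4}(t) 2*t^3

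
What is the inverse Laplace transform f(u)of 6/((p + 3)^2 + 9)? 2 * exp(-3 * u) * sin(3 * u)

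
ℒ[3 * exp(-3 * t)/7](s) 3/(7 * (s + 3))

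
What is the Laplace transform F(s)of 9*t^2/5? 18/(5*s^3)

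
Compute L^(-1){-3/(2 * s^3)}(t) -3 * t^2/4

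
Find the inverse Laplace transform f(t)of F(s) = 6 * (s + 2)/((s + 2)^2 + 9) 6 * exp(-2 * t) * cos(3 * t)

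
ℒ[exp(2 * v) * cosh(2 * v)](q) (q - 2)/(q * (q - 4))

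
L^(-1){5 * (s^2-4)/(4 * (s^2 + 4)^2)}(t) 5 * t * cos(2 * t)/4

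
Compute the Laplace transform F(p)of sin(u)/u atan(1/p)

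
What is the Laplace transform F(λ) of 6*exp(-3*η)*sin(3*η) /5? 18/(5*((λ + 3) ^2 + 9) ) 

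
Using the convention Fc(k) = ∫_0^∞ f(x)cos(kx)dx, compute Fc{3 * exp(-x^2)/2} 3 * sqrt(pi) * exp(-k^2/4)/4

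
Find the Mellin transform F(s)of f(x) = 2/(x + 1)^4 gamma(s)*gamma(4 - s)/3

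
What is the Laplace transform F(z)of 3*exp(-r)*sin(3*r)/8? 9/(8*((z+1)^2+9))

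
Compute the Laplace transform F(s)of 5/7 5/(7*s)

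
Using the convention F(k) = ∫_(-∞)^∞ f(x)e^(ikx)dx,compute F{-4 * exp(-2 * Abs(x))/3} -16/(3 * k^2 + 12)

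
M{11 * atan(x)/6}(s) -11 * pi * sec(pi * s/2)/(12 * s)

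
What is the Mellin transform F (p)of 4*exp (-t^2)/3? 2*gamma (p/2)/3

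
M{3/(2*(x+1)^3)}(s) 3*pi*(s - 2)*(s - 1)/(4*sin(pi*s))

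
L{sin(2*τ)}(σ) 2/(σ^2 + 4)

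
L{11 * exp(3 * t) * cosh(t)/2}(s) 11 * (s - 3)/(2 * ((s - 3)^2 - 1))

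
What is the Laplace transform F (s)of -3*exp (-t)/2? -3/ (2*s + 2)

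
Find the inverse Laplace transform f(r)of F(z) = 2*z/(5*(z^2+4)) 2*cos(2*r)/5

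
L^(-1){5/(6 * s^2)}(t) 5 * t/6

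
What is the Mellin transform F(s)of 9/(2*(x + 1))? 9*pi*csc(pi*s)/2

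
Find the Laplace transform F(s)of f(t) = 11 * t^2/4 11/(2 * s^3)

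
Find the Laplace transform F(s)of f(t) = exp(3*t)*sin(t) 1/((s - 3)^2 + 1)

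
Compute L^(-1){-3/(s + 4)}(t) -3 * exp(-4 * t)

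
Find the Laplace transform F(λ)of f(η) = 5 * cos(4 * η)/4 5 * λ/(4 * (λ^2+16))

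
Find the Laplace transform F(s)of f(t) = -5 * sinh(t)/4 -5/(4 * s^2 - 4)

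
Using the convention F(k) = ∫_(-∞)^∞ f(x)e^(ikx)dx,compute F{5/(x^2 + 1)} 5*pi*exp(-Abs(k))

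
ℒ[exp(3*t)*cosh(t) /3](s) (s - 3) /(3*((s - 3) ^2 - 1) ) 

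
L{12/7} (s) 12/ (7*s)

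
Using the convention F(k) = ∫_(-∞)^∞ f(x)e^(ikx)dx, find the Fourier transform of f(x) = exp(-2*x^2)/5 sqrt(2)*sqrt(pi)*exp(-k^2/8)/10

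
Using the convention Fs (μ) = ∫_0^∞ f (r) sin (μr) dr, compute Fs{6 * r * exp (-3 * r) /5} 36 * μ/ (5 * (μ^2 + 9) ^2) 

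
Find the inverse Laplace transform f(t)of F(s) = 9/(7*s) 9/7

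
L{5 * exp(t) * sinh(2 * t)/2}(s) 5/((s - 1)^2 - 4)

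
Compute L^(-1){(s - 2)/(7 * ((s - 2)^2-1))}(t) exp(2 * t) * cosh(t)/7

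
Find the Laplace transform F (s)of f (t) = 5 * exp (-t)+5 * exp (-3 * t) 5/ (s+3)+5/ (s+1)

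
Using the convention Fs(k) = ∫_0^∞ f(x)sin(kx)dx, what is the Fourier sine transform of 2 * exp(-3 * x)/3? 2 * k/(3 * (k^2+9))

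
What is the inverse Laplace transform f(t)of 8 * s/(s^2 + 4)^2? 2 * t * sin(2 * t)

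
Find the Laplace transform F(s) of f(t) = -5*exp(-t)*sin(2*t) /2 -5/((s + 1) ^2 + 4) 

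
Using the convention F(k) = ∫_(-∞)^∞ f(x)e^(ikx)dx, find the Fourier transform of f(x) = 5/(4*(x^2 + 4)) 5*pi*exp(-2*Abs(k))/8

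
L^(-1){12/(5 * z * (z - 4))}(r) 6 * exp(2 * r) * sinh(2 * r)/5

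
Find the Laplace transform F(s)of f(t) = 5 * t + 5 5/s^2 + 5/s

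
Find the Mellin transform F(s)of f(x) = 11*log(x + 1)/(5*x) -11*pi*csc(pi*s)/(5*s - 5)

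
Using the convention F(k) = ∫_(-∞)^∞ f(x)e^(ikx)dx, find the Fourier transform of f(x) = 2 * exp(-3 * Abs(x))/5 12/(5 * (k^2 + 9))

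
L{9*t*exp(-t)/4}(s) 9/(4*(s + 1)^2)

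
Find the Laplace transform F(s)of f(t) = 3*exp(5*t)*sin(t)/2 3/(2*((s - 5)^2 + 1))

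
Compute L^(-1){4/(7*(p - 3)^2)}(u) 4*u*exp(3*u)/7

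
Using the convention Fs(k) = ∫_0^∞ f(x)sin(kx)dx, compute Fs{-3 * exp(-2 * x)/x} -3 * atan(k/2)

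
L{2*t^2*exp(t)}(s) 4/(s - 1)^3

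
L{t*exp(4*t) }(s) (s - 4) ^(-2) 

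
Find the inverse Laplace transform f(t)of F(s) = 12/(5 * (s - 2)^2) 12 * t * exp(2 * t)/5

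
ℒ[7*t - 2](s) 7/s^2 - 2/s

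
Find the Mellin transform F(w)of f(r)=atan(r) -pi*sec(pi*w/2)/(2*w)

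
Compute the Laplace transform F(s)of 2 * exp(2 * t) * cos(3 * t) 2 * (s - 2)/((s - 2)^2+9)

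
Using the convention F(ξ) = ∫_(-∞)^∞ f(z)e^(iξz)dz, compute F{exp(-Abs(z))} 2/(ξ^2 + 1)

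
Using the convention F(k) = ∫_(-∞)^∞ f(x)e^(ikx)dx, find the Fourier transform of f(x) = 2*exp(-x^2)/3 2*sqrt(pi)*exp(-k^2/4)/3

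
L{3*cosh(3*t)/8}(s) 3*s/(8*(s^2 - 9))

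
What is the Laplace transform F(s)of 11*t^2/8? 11/(4*s^3)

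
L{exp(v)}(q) 1/(q - 1)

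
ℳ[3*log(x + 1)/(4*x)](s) -3*pi*csc(pi*s)/(4*s - 4)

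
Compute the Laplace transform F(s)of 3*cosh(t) 3*s/(s^2-1)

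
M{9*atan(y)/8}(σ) -9*pi*sec(pi*σ/2)/(16*σ)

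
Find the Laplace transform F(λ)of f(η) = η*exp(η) (λ - 1)^(-2)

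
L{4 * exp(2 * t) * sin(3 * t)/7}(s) 12/(7 * ((s - 2)^2 + 9))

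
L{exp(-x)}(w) 1/(w + 1)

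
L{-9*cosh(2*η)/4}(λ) -9*λ/(4*λ^2 - 16)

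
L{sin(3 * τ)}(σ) 3/(σ^2 + 9)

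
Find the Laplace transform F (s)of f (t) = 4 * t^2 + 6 6/s + 8/s^3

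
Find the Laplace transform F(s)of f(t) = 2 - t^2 2/s - 2/s^3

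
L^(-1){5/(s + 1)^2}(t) 5*t*exp(-t)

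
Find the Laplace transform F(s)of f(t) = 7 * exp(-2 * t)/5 7/(5 * (s + 2))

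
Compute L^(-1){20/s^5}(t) 5*t^4/6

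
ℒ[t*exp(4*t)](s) (s - 4) ^(-2) 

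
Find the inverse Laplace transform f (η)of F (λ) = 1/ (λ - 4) exp (4*η)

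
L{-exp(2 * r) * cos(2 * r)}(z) (2 - z)/((z - 2)^2 + 4)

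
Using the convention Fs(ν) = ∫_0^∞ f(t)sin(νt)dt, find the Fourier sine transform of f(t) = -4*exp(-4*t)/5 -4*ν/(5*ν^2+80)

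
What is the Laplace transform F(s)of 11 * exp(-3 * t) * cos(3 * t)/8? 11 * (s + 3)/(8 * ((s + 3)^2 + 9))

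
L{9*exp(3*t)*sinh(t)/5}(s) 9/(5*((s - 3)^2 - 1))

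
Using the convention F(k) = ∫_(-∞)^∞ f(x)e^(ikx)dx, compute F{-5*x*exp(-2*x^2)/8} -5*sqrt(2)*I*sqrt(pi)*k*exp(-k^2/8)/64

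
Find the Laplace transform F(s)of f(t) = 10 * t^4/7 240/(7 * s^5)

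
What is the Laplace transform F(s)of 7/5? 7/(5*s)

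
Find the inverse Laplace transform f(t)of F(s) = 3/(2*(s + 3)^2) 3*t*exp(-3*t)/2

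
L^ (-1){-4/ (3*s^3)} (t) -2*t^2/3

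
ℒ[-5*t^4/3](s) -40/s^5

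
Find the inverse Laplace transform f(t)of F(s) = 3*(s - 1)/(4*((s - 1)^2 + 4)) 3*exp(t)*cos(2*t)/4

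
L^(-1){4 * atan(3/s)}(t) 4 * sin(3 * t)/t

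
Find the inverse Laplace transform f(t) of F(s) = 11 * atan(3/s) 11 * sin(3 * t) /t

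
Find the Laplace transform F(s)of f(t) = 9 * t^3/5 54/(5 * s^4)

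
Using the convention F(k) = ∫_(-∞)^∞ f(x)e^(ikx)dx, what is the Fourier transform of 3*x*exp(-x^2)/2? 3*I*sqrt(pi)*k*exp(-k^2/4)/4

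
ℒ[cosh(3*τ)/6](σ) σ/(6*(σ^2-9))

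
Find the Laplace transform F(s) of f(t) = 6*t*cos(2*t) 6*(s^2-4) /(s^2 + 4) ^2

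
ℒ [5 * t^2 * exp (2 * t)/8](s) 5/ (4 * (s - 2)^3)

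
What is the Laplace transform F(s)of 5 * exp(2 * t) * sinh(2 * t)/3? 10/(3 * s * (s - 4))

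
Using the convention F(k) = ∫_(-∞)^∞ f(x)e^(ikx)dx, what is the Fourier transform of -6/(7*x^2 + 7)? -6*pi*exp(-Abs(k))/7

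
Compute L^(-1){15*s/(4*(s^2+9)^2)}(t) 5*t*sin(3*t)/8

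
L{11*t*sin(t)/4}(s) 11*s/(2*(s^2 + 1)^2)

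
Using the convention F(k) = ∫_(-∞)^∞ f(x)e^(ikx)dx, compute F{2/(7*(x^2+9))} 2*pi*exp(-3*Abs(k))/21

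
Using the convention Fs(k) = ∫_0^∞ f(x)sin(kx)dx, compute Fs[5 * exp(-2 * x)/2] 5 * k/(2 * (k^2 + 4))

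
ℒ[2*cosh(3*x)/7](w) 2*w/(7*(w^2-9))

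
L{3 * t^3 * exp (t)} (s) 18/ (s - 1)^4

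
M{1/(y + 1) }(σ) pi*csc(pi*σ) 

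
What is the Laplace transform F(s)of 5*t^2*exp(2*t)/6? 5/(3*(s - 2)^3)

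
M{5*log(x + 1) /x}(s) -5*pi*csc(pi*s) /(s - 1) 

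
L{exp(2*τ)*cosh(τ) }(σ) (σ - 2) /((σ - 2) ^2 - 1) 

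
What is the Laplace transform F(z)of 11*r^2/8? 11/(4*z^3)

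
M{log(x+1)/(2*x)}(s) -pi*csc(pi*s)/(2*s - 2)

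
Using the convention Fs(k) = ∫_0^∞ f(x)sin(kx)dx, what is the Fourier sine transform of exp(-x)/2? k/(2 * (k^2+1))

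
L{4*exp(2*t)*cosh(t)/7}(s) 4*(s - 2)/(7*((s - 2)^2 - 1))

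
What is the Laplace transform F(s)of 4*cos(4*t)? 4*s/(s^2 + 16)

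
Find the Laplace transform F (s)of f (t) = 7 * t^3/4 21/ (2 * s^4)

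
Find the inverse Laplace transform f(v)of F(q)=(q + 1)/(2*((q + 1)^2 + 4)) exp(-v)*cos(2*v)/2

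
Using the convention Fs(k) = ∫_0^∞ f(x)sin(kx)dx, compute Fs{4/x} 2*pi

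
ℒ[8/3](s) 8/(3 * s) 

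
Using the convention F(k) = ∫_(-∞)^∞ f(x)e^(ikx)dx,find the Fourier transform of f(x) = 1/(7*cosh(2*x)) pi/(14*cosh(pi*k/4))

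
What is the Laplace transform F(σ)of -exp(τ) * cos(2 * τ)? (1 - σ)/((σ - 1)^2 + 4)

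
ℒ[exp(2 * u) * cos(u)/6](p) (p - 2)/(6 * ((p - 2)^2 + 1))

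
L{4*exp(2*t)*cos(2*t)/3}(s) 4*(s - 2)/(3*((s - 2)^2 + 4))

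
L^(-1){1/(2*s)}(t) 1/2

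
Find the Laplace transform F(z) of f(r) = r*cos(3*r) (z^2 - 9) /(z^2+9) ^2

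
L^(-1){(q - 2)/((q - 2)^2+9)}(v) exp(2*v)*cos(3*v)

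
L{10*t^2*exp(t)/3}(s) 20/(3*(s - 1)^3)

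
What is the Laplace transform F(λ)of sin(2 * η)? 2/(λ^2 + 4)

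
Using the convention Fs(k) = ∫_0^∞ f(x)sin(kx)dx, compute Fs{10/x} 5*pi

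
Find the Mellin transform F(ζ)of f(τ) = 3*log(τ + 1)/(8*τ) -3*pi*csc(pi*ζ)/(8*ζ - 8)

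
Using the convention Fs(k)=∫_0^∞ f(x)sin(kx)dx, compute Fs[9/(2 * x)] 9 * pi/4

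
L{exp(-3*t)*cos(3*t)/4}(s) (s + 3)/(4*((s + 3)^2 + 9))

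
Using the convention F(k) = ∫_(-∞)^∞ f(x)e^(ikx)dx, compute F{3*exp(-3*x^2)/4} sqrt(3)*sqrt(pi)*exp(-k^2/12)/4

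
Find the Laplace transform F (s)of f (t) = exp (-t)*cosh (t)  (s + 1)/ (s*(s + 2))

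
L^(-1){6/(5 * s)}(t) 6/5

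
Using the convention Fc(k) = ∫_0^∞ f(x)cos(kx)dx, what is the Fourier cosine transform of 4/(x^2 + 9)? 2*pi*exp(-3*k)/3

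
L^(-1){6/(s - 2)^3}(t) 3 * t^2 * exp(2 * t)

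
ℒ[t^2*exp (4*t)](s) 2/ (s - 4)^3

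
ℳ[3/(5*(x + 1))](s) 3*pi*csc(pi*s)/5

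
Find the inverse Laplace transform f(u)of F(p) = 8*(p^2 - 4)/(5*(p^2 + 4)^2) 8*u*cos(2*u)/5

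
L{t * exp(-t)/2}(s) 1/(2 * (s + 1)^2)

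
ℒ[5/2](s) 5/(2 * s)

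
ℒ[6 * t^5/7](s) 720/(7 * s^6) 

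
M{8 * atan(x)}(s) -4 * pi * sec(pi * s/2)/s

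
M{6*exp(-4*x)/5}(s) 6*gamma(s)/(5*2^(2*s))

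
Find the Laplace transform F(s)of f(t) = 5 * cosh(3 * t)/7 5 * s/(7 * (s^2 - 9))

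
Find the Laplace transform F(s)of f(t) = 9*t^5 1080/s^6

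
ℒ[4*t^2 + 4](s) 4/s + 8/s^3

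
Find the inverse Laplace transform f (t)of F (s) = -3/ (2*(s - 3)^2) -3*t*exp (3*t)/2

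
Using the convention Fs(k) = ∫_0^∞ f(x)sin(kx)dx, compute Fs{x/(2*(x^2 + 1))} pi*exp(-k)/4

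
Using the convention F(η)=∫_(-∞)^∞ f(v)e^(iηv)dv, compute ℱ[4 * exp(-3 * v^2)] 4 * sqrt(3) * sqrt(pi) * exp(-η^2/12)/3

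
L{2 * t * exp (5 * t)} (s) 2/ (s - 5)^2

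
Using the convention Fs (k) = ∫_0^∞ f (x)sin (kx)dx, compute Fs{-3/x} -3 * pi/2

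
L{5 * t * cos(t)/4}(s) 5 * (s^2-1)/(4 * (s^2 + 1)^2)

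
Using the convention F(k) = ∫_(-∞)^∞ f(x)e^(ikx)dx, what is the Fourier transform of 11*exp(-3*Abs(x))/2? 33/(k^2 + 9)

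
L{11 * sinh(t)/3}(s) 11/(3 * (s^2 - 1))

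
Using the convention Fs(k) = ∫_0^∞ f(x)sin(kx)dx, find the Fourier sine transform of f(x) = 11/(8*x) 11*pi/16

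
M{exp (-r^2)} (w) gamma (w/2)/2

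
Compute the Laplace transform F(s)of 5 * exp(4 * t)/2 5/(2 * (s - 4))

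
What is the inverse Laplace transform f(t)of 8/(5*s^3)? 4*t^2/5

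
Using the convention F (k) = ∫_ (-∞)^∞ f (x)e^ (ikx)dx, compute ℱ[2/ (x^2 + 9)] 2*pi*exp (-3*Abs (k))/3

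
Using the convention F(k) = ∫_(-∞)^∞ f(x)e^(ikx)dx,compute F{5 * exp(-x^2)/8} 5 * sqrt(pi) * exp(-k^2/4)/8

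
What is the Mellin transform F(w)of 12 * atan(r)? -6 * pi * sec(pi * w/2)/w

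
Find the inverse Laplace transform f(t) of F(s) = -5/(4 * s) -5/4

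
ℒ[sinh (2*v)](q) 2/ (q^2 - 4)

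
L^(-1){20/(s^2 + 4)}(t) 10*sin(2*t)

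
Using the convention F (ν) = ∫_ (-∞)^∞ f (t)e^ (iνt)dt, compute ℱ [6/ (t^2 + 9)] 2*pi*exp (-3*Abs (ν))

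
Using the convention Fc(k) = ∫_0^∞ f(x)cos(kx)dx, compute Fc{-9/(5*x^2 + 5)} -9*pi*exp(-k)/10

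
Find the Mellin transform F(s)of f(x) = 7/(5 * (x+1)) 7 * pi * csc(pi * s)/5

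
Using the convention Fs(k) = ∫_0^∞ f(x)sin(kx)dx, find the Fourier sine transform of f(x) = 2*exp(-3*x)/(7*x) 2*atan(k/3)/7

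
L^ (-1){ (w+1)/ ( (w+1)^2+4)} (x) exp (-x)*cos (2*x)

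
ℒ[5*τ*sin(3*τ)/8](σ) 15*σ/(4*(σ^2 + 9)^2)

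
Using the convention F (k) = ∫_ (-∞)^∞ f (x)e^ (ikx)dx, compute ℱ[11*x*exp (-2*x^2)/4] 11*sqrt (2)*I*sqrt (pi)*k*exp (-k^2/8)/32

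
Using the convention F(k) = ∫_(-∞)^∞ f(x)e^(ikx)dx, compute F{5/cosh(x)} 5*pi/cosh(pi*k/2)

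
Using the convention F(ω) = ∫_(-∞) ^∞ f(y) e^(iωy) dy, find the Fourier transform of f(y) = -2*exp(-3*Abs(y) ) -12/(ω^2 + 9) 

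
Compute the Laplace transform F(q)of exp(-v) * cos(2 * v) (q + 1)/((q + 1)^2 + 4)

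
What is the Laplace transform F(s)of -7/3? -7/(3*s)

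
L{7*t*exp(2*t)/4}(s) 7/(4*(s - 2)^2)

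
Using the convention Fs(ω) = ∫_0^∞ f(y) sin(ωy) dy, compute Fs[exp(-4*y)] ω/(ω^2 + 16) 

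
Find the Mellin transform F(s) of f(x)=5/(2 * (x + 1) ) 5 * pi * csc(pi * s) /2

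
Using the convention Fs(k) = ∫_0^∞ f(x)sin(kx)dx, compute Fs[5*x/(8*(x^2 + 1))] 5*pi*exp(-k)/16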